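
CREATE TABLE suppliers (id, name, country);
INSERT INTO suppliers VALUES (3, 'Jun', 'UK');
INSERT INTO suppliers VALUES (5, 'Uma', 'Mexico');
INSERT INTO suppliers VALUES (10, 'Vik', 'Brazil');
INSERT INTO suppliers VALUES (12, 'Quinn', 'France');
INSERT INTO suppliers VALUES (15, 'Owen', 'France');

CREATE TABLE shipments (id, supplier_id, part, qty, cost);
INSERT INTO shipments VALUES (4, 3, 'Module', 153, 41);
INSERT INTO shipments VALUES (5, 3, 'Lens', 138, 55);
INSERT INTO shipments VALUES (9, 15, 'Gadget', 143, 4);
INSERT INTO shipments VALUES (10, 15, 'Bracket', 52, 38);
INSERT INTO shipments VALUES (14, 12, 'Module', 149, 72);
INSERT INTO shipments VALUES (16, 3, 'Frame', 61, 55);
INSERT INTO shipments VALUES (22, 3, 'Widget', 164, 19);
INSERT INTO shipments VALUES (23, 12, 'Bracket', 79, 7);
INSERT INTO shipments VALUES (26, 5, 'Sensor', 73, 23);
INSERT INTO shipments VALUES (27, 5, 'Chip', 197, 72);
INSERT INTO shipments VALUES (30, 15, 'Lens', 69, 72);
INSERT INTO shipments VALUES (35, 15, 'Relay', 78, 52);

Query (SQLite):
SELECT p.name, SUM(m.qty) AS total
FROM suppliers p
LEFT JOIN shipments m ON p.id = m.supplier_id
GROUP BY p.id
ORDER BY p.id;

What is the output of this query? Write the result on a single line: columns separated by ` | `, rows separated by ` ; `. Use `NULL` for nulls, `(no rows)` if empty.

Jun | 516 ; Uma | 270 ; Vik | NULL ; Quinn | 228 ; Owen | 342

LEFT JOIN keeps every suppliers row; unmatched ones get NULL for shipments columns.
Group by suppliers.id and compute SUM(m.qty). SUM over an all-NULL group is NULL.
  3: ids {4, 5, 16, 22} → SUM(m.qty)=516
  5: ids {26, 27} → SUM(m.qty)=270
  10: ids {—} → SUM(m.qty)=NULL
  12: ids {14, 23} → SUM(m.qty)=228
  15: ids {9, 10, 30, 35} → SUM(m.qty)=342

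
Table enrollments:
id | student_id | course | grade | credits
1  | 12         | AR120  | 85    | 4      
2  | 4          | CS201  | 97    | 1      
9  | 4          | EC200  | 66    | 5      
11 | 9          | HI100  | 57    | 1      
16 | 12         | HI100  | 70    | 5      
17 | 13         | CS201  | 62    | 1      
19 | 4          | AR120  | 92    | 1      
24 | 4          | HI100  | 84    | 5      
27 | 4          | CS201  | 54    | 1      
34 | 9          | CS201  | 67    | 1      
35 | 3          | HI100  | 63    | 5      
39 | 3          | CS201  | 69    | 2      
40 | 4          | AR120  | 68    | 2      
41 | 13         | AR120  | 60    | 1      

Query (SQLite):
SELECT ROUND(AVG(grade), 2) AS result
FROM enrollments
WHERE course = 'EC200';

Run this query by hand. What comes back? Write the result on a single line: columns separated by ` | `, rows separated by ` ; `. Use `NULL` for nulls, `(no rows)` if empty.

Rows where course='EC200' → grade values: [66].
AVG = 66 / 1 (rounded to 2 dp).

66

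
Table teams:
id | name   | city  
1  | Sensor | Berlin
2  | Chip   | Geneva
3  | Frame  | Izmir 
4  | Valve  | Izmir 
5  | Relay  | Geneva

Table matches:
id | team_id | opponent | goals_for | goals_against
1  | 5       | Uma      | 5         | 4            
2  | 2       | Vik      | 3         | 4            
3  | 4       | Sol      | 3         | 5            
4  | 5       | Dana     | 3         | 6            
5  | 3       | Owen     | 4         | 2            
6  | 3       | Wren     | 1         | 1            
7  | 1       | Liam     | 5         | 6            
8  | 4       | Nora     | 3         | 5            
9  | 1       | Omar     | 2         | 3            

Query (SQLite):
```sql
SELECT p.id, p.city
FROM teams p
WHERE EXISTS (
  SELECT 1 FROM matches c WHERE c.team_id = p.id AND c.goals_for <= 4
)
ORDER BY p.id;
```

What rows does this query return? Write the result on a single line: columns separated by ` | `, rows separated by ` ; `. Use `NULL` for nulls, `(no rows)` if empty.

1 | Berlin ; 2 | Geneva ; 3 | Izmir ; 4 | Izmir ; 5 | Geneva

For each teams row, check whether any matches with matching team_id has goals_for <= 4.
Keep rows where that is true.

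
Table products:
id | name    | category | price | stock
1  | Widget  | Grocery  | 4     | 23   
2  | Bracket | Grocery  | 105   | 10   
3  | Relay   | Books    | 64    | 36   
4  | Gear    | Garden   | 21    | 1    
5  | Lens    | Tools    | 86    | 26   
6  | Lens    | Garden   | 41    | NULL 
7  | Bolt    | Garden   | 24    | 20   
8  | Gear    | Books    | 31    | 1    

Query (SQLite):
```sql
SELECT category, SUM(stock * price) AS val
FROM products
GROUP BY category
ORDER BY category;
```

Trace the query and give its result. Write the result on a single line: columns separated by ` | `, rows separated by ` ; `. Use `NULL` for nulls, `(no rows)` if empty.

Books | 2335 ; Garden | 501 ; Grocery | 1142 ; Tools | 2236

For each row compute stock * price.
Group by category; take SUM of the expression per group.
  Books: ids {3, 8} → SUM(stock * price)=2335
  Garden: ids {4, 6, 7} → SUM(stock * price)=501
  Grocery: ids {1, 2} → SUM(stock * price)=1142
  Tools: ids {5} → SUM(stock * price)=2236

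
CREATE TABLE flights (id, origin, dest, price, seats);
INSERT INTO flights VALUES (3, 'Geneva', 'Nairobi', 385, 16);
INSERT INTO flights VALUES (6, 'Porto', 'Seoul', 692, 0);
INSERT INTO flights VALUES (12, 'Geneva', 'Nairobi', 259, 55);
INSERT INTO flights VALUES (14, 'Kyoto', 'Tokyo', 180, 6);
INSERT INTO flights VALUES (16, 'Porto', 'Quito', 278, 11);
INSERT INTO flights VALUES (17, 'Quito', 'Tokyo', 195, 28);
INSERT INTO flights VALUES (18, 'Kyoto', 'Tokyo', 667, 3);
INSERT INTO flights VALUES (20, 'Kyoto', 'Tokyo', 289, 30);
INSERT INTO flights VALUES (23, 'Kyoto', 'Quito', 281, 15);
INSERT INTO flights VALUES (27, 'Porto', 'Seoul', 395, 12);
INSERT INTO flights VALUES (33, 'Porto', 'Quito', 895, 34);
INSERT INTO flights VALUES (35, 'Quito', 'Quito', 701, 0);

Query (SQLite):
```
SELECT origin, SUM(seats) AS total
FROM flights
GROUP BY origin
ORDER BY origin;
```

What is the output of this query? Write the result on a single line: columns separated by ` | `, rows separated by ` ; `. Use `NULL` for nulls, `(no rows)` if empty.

Geneva | 71 ; Kyoto | 54 ; Porto | 57 ; Quito | 28

Partition flights by origin; compute SUM(seats) within each group.
  Geneva: ids {3, 12} → SUM(seats)=71
  Kyoto: ids {14, 18, 20, 23} → SUM(seats)=54
  Porto: ids {6, 16, 27, 33} → SUM(seats)=57
  Quito: ids {17, 35} → SUM(seats)=28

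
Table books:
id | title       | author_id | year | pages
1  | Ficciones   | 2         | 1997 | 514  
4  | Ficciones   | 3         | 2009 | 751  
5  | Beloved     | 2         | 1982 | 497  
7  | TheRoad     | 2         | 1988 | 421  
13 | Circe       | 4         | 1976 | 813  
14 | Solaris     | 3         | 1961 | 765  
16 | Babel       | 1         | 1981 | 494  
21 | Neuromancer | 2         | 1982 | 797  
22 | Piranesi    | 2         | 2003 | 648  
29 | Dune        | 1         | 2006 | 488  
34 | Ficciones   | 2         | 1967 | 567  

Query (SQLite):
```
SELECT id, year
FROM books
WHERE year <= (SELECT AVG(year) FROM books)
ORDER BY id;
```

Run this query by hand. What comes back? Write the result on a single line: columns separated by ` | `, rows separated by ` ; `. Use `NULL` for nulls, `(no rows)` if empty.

Scalar subquery: AVG(year) over all books rows = 1986.545455 (≈; comparison uses full precision).
Keep rows where year <= that value.

5 | 1982 ; 13 | 1976 ; 14 | 1961 ; 16 | 1981 ; 21 | 1982 ; 34 | 1967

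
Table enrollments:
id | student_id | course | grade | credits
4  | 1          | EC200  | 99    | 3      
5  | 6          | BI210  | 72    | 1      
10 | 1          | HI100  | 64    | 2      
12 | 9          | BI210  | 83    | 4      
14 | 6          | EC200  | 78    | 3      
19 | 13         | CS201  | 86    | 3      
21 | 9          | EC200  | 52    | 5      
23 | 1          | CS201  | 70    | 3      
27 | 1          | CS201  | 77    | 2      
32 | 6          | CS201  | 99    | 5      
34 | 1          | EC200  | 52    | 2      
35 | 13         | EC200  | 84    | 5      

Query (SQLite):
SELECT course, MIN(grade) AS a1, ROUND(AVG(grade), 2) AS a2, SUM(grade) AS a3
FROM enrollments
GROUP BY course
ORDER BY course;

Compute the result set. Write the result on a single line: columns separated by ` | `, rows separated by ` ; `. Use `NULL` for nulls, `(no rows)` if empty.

Group enrollments by course.
Per group compute: MIN(grade), ROUND(AVG(grade), 2), SUM(grade).
  BI210: ids {5, 12} → MIN(grade)=72, ROUND(AVG(grade), 2)=77.5, SUM(grade)=155
  CS201: ids {19, 23, 27, 32} → MIN(grade)=70, ROUND(AVG(grade), 2)=83, SUM(grade)=332
  EC200: ids {4, 14, 21, 34, 35} → MIN(grade)=52, ROUND(AVG(grade), 2)=73, SUM(grade)=365
  HI100: ids {10} → MIN(grade)=64, ROUND(AVG(grade), 2)=64, SUM(grade)=64

BI210 | 72 | 77.5 | 155 ; CS201 | 70 | 83 | 332 ; EC200 | 52 | 73 | 365 ; HI100 | 64 | 64 | 64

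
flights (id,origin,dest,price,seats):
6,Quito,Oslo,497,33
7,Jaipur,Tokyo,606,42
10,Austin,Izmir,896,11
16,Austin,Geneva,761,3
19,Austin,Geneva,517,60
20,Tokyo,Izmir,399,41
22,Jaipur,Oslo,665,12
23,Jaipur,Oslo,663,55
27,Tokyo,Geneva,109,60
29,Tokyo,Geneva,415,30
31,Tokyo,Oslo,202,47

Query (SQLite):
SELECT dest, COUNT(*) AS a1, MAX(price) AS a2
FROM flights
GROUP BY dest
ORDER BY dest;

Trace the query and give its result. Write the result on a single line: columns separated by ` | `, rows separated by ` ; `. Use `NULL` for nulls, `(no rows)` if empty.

Geneva | 4 | 761 ; Izmir | 2 | 896 ; Oslo | 4 | 665 ; Tokyo | 1 | 606

Group flights by dest.
Per group compute: COUNT(*), MAX(price).
  Geneva: ids {16, 19, 27, 29} → COUNT(*)=4, MAX(price)=761
  Izmir: ids {10, 20} → COUNT(*)=2, MAX(price)=896
  Oslo: ids {6, 22, 23, 31} → COUNT(*)=4, MAX(price)=665
  Tokyo: ids {7} → COUNT(*)=1, MAX(price)=606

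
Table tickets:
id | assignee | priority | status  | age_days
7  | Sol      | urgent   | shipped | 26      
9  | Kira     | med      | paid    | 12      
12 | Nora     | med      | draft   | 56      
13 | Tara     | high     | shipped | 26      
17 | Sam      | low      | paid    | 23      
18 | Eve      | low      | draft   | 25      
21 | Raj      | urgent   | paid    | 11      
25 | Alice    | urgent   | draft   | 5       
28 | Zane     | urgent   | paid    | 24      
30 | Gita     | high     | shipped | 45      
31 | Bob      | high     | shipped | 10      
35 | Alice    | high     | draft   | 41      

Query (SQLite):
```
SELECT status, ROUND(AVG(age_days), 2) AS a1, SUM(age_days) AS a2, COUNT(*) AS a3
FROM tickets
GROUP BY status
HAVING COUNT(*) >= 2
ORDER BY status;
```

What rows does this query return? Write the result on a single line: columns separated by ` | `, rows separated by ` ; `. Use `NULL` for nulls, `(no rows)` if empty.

Group tickets by status.
Per group compute: ROUND(AVG(age_days), 2), SUM(age_days), COUNT(*).
HAVING: drop groups with fewer than 2 rows.
  draft: ids {12, 18, 25, 35} → ROUND(AVG(age_days), 2)=31.75, SUM(age_days)=127, COUNT(*)=4
  paid: ids {9, 17, 21, 28} → ROUND(AVG(age_days), 2)=17.5, SUM(age_days)=70, COUNT(*)=4
  shipped: ids {7, 13, 30, 31} → ROUND(AVG(age_days), 2)=26.75, SUM(age_days)=107, COUNT(*)=4

draft | 31.75 | 127 | 4 ; paid | 17.5 | 70 | 4 ; shipped | 26.75 | 107 | 4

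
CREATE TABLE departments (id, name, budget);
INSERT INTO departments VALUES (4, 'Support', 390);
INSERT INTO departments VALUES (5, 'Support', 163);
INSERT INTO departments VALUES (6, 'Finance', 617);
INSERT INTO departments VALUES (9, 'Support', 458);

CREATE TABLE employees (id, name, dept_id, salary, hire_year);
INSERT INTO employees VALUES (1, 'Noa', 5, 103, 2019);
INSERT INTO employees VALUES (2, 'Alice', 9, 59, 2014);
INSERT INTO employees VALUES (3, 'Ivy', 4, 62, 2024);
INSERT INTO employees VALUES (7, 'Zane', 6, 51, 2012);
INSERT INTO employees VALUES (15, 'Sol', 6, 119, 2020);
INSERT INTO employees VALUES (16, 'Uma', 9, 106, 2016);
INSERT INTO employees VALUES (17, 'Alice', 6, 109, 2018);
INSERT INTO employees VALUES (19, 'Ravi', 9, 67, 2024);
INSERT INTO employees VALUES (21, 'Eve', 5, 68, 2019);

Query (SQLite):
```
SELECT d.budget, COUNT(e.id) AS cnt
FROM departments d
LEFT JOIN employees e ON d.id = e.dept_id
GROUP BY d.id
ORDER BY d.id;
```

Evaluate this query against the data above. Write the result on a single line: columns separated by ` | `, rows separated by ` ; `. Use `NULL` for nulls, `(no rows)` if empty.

390 | 1 ; 163 | 2 ; 617 | 3 ; 458 | 3

LEFT JOIN keeps every departments row; unmatched ones get NULL for employees columns.
Group by departments.id and compute COUNT(e.id). COUNT(col) of an all-NULL group is 0.
  4: ids {3} → COUNT(e.id)=1
  5: ids {1, 21} → COUNT(e.id)=2
  6: ids {7, 15, 17} → COUNT(e.id)=3
  9: ids {2, 16, 19} → COUNT(e.id)=3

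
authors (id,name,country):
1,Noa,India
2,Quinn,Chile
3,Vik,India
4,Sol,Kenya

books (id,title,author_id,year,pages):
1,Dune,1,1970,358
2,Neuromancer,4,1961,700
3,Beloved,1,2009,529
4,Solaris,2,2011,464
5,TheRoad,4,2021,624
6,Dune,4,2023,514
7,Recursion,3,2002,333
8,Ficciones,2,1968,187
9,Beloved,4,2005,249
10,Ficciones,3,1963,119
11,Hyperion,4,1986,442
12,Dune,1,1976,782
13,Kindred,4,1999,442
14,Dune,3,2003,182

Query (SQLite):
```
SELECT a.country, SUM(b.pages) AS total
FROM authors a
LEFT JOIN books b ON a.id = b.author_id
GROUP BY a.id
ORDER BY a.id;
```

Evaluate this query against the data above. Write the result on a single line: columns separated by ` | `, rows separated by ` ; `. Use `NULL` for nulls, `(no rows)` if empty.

LEFT JOIN keeps every authors row; unmatched ones get NULL for books columns.
Group by authors.id and compute SUM(b.pages). SUM over an all-NULL group is NULL.
  1: ids {1, 3, 12} → SUM(b.pages)=1669
  2: ids {4, 8} → SUM(b.pages)=651
  3: ids {7, 10, 14} → SUM(b.pages)=634
  4: ids {2, 5, 6, 9, 11, 13} → SUM(b.pages)=2971

India | 1669 ; Chile | 651 ; India | 634 ; Kenya | 2971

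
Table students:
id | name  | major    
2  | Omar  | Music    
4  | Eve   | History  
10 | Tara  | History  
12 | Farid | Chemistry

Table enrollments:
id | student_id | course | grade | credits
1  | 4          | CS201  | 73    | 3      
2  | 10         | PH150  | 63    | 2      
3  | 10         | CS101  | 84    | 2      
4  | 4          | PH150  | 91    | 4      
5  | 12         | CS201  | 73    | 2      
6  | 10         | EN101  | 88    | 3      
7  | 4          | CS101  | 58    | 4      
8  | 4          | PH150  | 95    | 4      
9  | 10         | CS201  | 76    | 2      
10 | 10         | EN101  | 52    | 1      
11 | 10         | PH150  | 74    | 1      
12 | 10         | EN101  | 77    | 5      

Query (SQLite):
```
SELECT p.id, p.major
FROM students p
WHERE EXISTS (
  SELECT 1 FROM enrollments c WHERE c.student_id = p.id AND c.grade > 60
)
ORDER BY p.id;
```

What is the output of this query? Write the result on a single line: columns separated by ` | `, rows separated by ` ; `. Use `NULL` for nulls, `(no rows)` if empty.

4 | History ; 10 | History ; 12 | Chemistry

For each students row, check whether any enrollments with matching student_id has grade > 60.
Keep rows where that is true.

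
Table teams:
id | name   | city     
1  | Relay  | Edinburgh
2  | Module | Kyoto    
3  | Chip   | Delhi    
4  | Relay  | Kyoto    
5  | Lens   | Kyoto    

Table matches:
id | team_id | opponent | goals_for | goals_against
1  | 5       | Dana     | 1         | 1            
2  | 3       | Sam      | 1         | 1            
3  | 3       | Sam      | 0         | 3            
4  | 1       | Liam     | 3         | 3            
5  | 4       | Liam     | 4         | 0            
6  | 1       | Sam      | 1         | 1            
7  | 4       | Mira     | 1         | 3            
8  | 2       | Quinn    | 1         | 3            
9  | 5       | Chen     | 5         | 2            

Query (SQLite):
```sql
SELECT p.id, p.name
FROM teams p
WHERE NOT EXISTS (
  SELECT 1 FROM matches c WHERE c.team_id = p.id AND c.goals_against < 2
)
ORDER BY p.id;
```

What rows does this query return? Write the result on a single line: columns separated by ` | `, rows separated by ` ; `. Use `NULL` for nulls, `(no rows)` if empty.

2 | Module

For each teams row, check whether any matches with matching team_id has goals_against < 2.
Keep rows where that is false.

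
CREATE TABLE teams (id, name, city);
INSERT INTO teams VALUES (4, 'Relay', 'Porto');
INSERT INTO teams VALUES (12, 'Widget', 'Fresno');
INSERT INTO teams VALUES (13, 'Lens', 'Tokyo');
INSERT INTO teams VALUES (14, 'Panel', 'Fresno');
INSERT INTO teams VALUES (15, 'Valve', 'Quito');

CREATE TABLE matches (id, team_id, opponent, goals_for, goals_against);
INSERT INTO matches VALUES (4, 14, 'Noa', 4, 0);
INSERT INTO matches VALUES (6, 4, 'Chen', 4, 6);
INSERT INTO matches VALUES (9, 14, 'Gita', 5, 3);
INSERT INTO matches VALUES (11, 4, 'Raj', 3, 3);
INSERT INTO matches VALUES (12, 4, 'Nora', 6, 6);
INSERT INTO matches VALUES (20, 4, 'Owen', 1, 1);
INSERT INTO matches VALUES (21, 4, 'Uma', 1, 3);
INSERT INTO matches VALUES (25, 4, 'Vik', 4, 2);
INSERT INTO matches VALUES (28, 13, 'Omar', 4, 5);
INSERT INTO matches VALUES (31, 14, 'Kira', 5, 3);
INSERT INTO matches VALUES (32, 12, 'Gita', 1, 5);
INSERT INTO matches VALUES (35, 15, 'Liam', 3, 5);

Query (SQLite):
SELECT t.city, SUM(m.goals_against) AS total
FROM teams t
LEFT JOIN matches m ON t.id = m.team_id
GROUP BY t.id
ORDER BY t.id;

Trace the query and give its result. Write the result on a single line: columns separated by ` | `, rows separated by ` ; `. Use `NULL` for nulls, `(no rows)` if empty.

LEFT JOIN keeps every teams row; unmatched ones get NULL for matches columns.
Group by teams.id and compute SUM(m.goals_against). SUM over an all-NULL group is NULL.
  4: ids {6, 11, 12, 20, 21, 25} → SUM(m.goals_against)=21
  12: ids {32} → SUM(m.goals_against)=5
  13: ids {28} → SUM(m.goals_against)=5
  14: ids {4, 9, 31} → SUM(m.goals_against)=6
  15: ids {35} → SUM(m.goals_against)=5

Porto | 21 ; Fresno | 5 ; Tokyo | 5 ; Fresno | 6 ; Quito | 5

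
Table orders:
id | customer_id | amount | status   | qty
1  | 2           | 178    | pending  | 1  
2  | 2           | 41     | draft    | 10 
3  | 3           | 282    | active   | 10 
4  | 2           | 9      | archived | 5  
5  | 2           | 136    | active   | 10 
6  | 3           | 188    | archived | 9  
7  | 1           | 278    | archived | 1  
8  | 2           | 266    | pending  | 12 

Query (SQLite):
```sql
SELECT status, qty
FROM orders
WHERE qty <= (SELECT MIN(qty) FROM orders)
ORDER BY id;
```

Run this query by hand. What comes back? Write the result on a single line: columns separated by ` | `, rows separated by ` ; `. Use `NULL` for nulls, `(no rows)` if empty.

pending | 1 ; archived | 1

Scalar subquery: MIN(qty) over all orders rows = 1.
Keep rows where qty <= that value.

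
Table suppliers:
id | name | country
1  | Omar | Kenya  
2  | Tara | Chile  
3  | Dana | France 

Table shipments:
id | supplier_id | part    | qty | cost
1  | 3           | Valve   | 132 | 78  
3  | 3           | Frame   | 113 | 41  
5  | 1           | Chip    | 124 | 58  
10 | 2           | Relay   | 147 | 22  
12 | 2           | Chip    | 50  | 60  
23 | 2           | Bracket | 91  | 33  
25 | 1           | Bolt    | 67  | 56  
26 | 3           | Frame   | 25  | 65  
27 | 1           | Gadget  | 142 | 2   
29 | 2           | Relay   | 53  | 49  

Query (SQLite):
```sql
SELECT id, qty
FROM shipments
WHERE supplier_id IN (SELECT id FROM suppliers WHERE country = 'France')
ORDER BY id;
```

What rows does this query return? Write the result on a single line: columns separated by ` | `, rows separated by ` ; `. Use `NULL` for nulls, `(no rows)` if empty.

Inner query: suppliers.id where country = 'France'.
Outer: keep shipments rows whose supplier_id is in that set.
Inner query → {3}

1 | 132 ; 3 | 113 ; 26 | 25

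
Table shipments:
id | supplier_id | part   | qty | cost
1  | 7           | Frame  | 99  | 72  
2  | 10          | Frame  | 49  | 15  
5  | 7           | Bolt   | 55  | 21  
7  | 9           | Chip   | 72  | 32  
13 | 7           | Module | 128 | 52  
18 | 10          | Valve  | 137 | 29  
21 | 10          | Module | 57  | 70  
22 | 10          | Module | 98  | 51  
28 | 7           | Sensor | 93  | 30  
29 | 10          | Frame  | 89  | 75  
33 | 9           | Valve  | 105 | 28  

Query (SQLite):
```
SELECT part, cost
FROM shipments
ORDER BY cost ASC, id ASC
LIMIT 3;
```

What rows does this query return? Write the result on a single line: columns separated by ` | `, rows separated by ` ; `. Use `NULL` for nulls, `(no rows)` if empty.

Frame | 15 ; Bolt | 21 ; Valve | 28

Sort by cost asc, tiebreak id asc: (15, id=2), (21, id=5), (28, id=33), (29, id=18), (30, id=28), (32, id=7) …. Take first 3.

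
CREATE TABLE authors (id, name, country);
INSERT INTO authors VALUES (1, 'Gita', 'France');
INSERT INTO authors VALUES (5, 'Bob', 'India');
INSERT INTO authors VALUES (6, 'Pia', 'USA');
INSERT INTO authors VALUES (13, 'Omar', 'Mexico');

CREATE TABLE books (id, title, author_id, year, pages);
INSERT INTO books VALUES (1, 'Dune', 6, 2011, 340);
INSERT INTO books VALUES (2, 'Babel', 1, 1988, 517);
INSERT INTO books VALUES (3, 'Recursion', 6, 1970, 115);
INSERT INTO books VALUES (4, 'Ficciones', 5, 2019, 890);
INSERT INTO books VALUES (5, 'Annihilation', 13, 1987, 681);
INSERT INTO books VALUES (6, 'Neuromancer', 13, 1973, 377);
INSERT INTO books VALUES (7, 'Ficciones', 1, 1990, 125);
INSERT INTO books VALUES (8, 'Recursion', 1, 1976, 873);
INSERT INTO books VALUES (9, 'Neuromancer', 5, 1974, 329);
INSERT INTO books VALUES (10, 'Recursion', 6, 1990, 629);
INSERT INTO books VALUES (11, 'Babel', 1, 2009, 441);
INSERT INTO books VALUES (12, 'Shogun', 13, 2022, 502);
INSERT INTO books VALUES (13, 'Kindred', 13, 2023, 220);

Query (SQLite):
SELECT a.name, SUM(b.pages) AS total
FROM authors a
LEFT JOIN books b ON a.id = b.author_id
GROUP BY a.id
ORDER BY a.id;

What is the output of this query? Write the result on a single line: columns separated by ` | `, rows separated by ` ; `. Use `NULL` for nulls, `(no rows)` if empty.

LEFT JOIN keeps every authors row; unmatched ones get NULL for books columns.
Group by authors.id and compute SUM(b.pages). SUM over an all-NULL group is NULL.
  1: ids {2, 7, 8, 11} → SUM(b.pages)=1956
  5: ids {4, 9} → SUM(b.pages)=1219
  6: ids {1, 3, 10} → SUM(b.pages)=1084
  13: ids {5, 6, 12, 13} → SUM(b.pages)=1780

Gita | 1956 ; Bob | 1219 ; Pia | 1084 ; Omar | 1780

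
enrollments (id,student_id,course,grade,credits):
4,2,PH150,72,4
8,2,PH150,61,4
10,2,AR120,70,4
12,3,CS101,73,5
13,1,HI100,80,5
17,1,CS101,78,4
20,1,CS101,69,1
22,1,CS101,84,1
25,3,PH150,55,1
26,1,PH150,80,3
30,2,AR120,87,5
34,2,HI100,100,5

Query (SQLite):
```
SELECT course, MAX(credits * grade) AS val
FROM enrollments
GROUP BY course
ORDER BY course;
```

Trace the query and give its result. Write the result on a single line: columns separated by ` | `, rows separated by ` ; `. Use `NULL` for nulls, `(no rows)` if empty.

AR120 | 435 ; CS101 | 365 ; HI100 | 500 ; PH150 | 288

For each row compute credits * grade.
Group by course; take MAX of the expression per group.
  AR120: ids {10, 30} → MAX(credits * grade)=435
  CS101: ids {12, 17, 20, 22} → MAX(credits * grade)=365
  HI100: ids {13, 34} → MAX(credits * grade)=500
  PH150: ids {4, 8, 25, 26} → MAX(credits * grade)=288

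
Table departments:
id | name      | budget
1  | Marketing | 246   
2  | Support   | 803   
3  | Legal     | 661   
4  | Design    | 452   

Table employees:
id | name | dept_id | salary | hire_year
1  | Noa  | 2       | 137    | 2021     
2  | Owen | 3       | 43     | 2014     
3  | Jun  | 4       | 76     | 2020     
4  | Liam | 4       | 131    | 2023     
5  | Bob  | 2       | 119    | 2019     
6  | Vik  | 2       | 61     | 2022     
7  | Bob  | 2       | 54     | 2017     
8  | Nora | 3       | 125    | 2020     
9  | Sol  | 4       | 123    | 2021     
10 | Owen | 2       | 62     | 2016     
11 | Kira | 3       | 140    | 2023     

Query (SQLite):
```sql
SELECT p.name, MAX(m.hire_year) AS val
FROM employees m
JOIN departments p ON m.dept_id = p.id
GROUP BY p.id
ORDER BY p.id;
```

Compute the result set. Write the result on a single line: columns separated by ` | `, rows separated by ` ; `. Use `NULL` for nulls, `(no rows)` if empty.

Join each employees row to its departments via dept_id.
Group joined rows by departments.id; compute MAX(m.hire_year) per group.
  2: ids {1, 5, 6, 7, 10} → MAX(m.hire_year)=2022
  3: ids {2, 8, 11} → MAX(m.hire_year)=2023
  4: ids {3, 4, 9} → MAX(m.hire_year)=2023

Support | 2022 ; Legal | 2023 ; Design | 2023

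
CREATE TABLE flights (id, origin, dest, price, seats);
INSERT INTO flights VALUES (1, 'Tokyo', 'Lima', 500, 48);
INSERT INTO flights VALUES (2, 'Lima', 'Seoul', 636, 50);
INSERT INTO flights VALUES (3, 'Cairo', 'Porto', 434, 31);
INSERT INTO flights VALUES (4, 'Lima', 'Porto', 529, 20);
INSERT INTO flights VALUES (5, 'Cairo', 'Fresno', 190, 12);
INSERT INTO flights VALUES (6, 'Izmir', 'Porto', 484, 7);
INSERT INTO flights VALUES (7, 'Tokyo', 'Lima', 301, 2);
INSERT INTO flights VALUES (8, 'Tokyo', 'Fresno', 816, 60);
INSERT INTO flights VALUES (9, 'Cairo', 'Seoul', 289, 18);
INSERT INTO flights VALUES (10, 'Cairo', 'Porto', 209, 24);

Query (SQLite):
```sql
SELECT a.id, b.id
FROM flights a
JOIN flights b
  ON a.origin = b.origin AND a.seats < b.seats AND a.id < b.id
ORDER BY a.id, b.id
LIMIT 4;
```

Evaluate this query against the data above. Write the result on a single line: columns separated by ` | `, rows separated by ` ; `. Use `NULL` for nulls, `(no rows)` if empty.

1 | 8 ; 5 | 9 ; 5 | 10 ; 7 | 8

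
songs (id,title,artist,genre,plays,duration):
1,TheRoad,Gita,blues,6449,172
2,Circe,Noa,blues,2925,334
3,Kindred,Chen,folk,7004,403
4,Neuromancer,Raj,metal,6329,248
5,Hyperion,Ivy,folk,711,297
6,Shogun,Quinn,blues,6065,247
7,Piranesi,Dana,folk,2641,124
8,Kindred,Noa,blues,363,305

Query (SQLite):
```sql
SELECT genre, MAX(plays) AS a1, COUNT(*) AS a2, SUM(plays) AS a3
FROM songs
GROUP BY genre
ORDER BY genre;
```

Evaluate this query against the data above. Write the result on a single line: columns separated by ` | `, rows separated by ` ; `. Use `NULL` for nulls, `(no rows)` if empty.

Group songs by genre.
Per group compute: MAX(plays), COUNT(*), SUM(plays).
  blues: ids {1, 2, 6, 8} → MAX(plays)=6449, COUNT(*)=4, SUM(plays)=15802
  folk: ids {3, 5, 7} → MAX(plays)=7004, COUNT(*)=3, SUM(plays)=10356
  metal: ids {4} → MAX(plays)=6329, COUNT(*)=1, SUM(plays)=6329

blues | 6449 | 4 | 15802 ; folk | 7004 | 3 | 10356 ; metal | 6329 | 1 | 6329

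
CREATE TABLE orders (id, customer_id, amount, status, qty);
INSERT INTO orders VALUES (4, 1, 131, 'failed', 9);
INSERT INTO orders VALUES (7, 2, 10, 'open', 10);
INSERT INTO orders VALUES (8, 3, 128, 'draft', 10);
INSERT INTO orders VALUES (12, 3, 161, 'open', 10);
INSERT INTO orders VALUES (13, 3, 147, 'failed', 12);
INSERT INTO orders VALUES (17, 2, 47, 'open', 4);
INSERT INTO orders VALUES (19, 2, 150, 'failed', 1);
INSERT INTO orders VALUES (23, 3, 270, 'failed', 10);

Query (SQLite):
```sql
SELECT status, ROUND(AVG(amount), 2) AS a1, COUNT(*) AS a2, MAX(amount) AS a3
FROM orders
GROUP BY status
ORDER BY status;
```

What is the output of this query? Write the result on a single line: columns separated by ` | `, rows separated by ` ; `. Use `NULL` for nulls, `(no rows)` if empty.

draft | 128 | 1 | 128 ; failed | 174.5 | 4 | 270 ; open | 72.67 | 3 | 161

Group orders by status.
Per group compute: ROUND(AVG(amount), 2), COUNT(*), MAX(amount).
  draft: ids {8} → ROUND(AVG(amount), 2)=128, COUNT(*)=1, MAX(amount)=128
  failed: ids {4, 13, 19, 23} → ROUND(AVG(amount), 2)=174.5, COUNT(*)=4, MAX(amount)=270
  open: ids {7, 12, 17} → ROUND(AVG(amount), 2)=72.67, COUNT(*)=3, MAX(amount)=161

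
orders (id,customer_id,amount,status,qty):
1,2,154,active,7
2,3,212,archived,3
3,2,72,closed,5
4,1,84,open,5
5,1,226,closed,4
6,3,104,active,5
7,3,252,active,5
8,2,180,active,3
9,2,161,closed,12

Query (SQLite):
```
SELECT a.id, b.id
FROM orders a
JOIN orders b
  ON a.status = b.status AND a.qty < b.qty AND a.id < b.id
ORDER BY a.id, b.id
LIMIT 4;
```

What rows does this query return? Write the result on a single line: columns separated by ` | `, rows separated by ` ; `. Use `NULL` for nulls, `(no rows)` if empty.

Pairs (a,b) with same status, a.qty < b.qty, a.id < b.id.
status groups: active:{1,6,7,8} archived:{2} closed:{3,5,9} open:{4}
Ordered by (a.id, b.id); first 4.

3 | 9 ; 5 | 9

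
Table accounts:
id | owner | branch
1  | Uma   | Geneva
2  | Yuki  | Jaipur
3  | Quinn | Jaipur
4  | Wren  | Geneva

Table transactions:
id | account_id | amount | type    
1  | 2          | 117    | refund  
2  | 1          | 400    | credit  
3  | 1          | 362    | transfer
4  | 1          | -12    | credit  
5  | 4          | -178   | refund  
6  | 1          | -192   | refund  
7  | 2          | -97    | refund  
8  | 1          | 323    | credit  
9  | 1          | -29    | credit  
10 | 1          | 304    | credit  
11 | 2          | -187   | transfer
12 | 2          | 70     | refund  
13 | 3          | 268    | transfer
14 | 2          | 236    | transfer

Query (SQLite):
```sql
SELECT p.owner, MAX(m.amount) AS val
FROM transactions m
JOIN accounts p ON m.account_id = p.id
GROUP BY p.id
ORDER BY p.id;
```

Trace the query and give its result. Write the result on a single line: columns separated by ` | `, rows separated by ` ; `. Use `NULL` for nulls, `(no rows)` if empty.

Join each transactions row to its accounts via account_id.
Group joined rows by accounts.id; compute MAX(m.amount) per group.
  1: ids {2, 3, 4, 6, 8, 9, 10} → MAX(m.amount)=400
  2: ids {1, 7, 11, 12, 14} → MAX(m.amount)=236
  3: ids {13} → MAX(m.amount)=268
  4: ids {5} → MAX(m.amount)=-178

Uma | 400 ; Yuki | 236 ; Quinn | 268 ; Wren | -178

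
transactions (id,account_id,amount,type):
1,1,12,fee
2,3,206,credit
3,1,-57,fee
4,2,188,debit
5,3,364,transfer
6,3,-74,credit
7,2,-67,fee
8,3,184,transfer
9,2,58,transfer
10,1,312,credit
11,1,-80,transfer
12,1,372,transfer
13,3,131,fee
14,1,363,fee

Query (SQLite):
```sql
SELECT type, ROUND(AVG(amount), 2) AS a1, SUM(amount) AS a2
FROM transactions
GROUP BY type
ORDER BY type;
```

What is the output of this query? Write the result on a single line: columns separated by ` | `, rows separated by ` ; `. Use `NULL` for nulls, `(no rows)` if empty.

credit | 148 | 444 ; debit | 188 | 188 ; fee | 76.4 | 382 ; transfer | 179.6 | 898

Group transactions by type.
Per group compute: ROUND(AVG(amount), 2), SUM(amount).
  credit: ids {2, 6, 10} → ROUND(AVG(amount), 2)=148, SUM(amount)=444
  debit: ids {4} → ROUND(AVG(amount), 2)=188, SUM(amount)=188
  fee: ids {1, 3, 7, 13, 14} → ROUND(AVG(amount), 2)=76.4, SUM(amount)=382
  transfer: ids {5, 8, 9, 11, 12} → ROUND(AVG(amount), 2)=179.6, SUM(amount)=898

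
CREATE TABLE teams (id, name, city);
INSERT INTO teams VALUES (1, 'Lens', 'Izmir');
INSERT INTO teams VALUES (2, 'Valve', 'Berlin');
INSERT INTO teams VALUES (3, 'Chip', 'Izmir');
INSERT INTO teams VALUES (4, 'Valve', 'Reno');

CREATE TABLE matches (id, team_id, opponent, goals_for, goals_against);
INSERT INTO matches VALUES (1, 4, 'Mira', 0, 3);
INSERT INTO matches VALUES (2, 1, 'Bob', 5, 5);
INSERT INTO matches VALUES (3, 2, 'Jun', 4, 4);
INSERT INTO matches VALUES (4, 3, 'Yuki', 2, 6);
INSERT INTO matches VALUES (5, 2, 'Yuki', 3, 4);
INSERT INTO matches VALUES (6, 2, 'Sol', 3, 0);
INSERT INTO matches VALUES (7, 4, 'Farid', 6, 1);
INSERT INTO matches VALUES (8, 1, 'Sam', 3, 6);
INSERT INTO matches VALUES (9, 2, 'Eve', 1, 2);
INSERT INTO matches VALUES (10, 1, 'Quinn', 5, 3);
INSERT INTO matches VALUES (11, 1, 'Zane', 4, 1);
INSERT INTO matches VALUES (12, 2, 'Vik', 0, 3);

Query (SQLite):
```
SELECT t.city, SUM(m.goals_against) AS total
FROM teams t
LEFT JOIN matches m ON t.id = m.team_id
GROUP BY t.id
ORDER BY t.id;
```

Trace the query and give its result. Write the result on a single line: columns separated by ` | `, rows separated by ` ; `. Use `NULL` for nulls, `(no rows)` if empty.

LEFT JOIN keeps every teams row; unmatched ones get NULL for matches columns.
Group by teams.id and compute SUM(m.goals_against). SUM over an all-NULL group is NULL.
  1: ids {2, 8, 10, 11} → SUM(m.goals_against)=15
  2: ids {3, 5, 6, 9, 12} → SUM(m.goals_against)=13
  3: ids {4} → SUM(m.goals_against)=6
  4: ids {1, 7} → SUM(m.goals_against)=4

Izmir | 15 ; Berlin | 13 ; Izmir | 6 ; Reno | 4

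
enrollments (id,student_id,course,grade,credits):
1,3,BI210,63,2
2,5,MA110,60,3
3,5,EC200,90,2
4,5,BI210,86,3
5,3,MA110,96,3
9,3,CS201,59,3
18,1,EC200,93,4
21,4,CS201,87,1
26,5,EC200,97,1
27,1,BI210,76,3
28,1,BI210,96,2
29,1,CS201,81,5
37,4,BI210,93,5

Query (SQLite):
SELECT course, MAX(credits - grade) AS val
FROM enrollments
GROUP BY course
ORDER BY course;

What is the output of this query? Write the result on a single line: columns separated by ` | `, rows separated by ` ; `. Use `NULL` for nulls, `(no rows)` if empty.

For each row compute credits - grade.
Group by course; take MAX of the expression per group.
  BI210: ids {1, 4, 27, 28, 37} → MAX(credits - grade)=-61
  CS201: ids {9, 21, 29} → MAX(credits - grade)=-56
  EC200: ids {3, 18, 26} → MAX(credits - grade)=-88
  MA110: ids {2, 5} → MAX(credits - grade)=-57

BI210 | -61 ; CS201 | -56 ; EC200 | -88 ; MA110 | -57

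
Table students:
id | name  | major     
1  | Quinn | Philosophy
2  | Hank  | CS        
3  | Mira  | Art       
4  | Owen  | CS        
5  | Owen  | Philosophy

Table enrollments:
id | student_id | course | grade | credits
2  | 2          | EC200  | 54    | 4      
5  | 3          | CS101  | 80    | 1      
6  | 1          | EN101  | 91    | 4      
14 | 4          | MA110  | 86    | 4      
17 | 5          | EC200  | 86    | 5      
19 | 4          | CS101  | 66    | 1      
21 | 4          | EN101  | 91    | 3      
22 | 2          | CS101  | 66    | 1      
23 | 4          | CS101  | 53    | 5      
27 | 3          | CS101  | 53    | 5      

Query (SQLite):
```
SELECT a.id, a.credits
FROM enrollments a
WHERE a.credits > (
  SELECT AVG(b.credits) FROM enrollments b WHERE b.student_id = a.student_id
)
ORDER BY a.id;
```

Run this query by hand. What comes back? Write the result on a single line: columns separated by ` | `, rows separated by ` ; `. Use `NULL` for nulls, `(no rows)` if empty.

2 | 4 ; 14 | 4 ; 23 | 5 ; 27 | 5

For each enrollments row a, compute AVG(credits) over rows sharing a.student_id.
Keep row a if a.credits > that per-group AVG.
  student_id=1: AVG(credits) = 4.0
  student_id=2: AVG(credits) = 2.5
  student_id=3: AVG(credits) = 3.0
  student_id=4: AVG(credits) = 3.25
  student_id=5: AVG(credits) = 5.0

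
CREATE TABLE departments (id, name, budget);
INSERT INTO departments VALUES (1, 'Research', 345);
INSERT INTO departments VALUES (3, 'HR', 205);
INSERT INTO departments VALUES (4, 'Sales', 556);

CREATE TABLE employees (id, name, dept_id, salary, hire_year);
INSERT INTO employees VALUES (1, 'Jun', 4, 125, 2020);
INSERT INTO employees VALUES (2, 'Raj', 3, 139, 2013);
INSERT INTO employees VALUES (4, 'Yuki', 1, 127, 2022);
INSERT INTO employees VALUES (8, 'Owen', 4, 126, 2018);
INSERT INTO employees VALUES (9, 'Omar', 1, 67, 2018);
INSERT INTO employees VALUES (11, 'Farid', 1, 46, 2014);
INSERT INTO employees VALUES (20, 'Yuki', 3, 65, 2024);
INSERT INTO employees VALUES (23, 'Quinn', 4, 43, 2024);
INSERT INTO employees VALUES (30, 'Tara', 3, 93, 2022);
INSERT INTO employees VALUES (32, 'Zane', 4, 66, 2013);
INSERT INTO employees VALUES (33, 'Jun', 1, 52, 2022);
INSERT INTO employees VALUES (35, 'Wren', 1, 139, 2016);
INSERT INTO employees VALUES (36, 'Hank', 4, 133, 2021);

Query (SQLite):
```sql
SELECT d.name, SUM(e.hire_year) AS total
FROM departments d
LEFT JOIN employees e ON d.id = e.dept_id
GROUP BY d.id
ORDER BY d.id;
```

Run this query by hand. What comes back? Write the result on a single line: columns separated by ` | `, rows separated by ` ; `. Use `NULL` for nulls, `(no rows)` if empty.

Research | 10092 ; HR | 6059 ; Sales | 10096

LEFT JOIN keeps every departments row; unmatched ones get NULL for employees columns.
Group by departments.id and compute SUM(e.hire_year). SUM over an all-NULL group is NULL.
  1: ids {4, 9, 11, 33, 35} → SUM(e.hire_year)=10092
  3: ids {2, 20, 30} → SUM(e.hire_year)=6059
  4: ids {1, 8, 23, 32, 36} → SUM(e.hire_year)=10096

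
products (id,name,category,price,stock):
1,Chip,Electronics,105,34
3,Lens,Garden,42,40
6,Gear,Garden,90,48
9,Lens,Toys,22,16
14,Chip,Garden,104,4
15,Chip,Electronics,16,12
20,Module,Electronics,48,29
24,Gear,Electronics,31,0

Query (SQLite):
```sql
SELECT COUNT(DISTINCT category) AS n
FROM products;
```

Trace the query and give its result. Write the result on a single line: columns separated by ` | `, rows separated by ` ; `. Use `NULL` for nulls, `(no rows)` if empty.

Count distinct non-NULL category values.

3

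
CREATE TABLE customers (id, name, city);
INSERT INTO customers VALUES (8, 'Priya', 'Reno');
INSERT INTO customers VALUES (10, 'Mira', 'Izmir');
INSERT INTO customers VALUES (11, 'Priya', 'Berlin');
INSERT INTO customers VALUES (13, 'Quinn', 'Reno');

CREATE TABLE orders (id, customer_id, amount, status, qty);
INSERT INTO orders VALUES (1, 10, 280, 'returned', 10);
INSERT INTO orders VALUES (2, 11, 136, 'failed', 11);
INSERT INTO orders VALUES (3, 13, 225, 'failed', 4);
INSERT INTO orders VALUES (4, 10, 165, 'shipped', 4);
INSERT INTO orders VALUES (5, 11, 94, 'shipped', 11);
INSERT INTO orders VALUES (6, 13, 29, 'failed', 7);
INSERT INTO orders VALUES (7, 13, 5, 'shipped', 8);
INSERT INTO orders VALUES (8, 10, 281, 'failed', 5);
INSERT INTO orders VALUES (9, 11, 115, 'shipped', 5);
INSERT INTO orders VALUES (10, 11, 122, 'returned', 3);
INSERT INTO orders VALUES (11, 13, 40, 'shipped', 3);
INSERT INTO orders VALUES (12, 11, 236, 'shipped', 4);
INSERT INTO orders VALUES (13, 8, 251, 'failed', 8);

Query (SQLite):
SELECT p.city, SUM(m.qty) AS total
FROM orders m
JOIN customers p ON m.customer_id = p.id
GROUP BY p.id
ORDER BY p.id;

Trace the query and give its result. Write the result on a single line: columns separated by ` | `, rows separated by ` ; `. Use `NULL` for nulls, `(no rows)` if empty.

Join each orders row to its customers via customer_id.
Group joined rows by customers.id; compute SUM(m.qty) per group.
  8: ids {13} → SUM(m.qty)=8
  10: ids {1, 4, 8} → SUM(m.qty)=19
  11: ids {2, 5, 9, 10, 12} → SUM(m.qty)=34
  13: ids {3, 6, 7, 11} → SUM(m.qty)=22

Reno | 8 ; Izmir | 19 ; Berlin | 34 ; Reno | 22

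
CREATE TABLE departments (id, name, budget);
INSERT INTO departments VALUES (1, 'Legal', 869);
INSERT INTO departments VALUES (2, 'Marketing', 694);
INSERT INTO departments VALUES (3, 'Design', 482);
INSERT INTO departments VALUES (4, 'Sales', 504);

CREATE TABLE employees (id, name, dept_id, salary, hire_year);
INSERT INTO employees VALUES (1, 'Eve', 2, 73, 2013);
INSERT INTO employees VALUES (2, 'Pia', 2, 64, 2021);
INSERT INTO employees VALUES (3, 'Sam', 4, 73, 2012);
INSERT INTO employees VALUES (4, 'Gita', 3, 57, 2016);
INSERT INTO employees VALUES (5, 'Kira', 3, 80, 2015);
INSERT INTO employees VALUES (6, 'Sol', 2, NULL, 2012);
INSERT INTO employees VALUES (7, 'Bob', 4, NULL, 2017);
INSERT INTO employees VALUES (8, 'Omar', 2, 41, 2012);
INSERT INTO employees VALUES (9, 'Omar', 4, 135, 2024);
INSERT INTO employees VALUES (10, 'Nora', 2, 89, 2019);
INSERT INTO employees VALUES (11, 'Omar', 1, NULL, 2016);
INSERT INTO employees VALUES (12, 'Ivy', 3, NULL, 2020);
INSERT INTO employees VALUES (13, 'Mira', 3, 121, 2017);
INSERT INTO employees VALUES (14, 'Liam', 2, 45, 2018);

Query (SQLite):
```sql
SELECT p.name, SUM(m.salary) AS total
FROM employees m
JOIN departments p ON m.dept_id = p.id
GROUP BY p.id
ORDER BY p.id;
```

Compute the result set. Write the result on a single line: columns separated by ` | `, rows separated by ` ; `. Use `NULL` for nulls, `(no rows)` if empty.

Legal | NULL ; Marketing | 312 ; Design | 258 ; Sales | 208

Join each employees row to its departments via dept_id.
Group joined rows by departments.id; compute SUM(m.salary) per group.
  1: ids {11} → SUM(m.salary)=NULL
  2: ids {1, 2, 6, 8, 10, 14} → SUM(m.salary)=312
  3: ids {4, 5, 12, 13} → SUM(m.salary)=258
  4: ids {3, 7, 9} → SUM(m.salary)=208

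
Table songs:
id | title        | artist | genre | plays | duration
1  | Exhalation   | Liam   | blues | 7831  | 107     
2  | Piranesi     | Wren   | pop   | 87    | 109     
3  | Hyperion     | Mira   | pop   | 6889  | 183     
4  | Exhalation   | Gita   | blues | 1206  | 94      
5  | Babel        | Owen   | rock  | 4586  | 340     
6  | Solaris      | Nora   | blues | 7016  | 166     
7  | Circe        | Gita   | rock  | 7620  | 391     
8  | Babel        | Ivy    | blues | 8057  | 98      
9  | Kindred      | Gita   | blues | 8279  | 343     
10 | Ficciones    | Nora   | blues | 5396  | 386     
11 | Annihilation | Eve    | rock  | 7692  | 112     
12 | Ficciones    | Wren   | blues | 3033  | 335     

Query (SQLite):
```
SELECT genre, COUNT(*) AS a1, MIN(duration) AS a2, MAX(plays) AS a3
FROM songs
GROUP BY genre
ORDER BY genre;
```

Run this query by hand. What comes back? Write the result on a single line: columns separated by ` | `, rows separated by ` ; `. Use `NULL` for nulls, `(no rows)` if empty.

Group songs by genre.
Per group compute: COUNT(*), MIN(duration), MAX(plays).
  blues: ids {1, 4, 6, 8, 9, 10, 12} → COUNT(*)=7, MIN(duration)=94, MAX(plays)=8279
  pop: ids {2, 3} → COUNT(*)=2, MIN(duration)=109, MAX(plays)=6889
  rock: ids {5, 7, 11} → COUNT(*)=3, MIN(duration)=112, MAX(plays)=7692

blues | 7 | 94 | 8279 ; pop | 2 | 109 | 6889 ; rock | 3 | 112 | 7692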